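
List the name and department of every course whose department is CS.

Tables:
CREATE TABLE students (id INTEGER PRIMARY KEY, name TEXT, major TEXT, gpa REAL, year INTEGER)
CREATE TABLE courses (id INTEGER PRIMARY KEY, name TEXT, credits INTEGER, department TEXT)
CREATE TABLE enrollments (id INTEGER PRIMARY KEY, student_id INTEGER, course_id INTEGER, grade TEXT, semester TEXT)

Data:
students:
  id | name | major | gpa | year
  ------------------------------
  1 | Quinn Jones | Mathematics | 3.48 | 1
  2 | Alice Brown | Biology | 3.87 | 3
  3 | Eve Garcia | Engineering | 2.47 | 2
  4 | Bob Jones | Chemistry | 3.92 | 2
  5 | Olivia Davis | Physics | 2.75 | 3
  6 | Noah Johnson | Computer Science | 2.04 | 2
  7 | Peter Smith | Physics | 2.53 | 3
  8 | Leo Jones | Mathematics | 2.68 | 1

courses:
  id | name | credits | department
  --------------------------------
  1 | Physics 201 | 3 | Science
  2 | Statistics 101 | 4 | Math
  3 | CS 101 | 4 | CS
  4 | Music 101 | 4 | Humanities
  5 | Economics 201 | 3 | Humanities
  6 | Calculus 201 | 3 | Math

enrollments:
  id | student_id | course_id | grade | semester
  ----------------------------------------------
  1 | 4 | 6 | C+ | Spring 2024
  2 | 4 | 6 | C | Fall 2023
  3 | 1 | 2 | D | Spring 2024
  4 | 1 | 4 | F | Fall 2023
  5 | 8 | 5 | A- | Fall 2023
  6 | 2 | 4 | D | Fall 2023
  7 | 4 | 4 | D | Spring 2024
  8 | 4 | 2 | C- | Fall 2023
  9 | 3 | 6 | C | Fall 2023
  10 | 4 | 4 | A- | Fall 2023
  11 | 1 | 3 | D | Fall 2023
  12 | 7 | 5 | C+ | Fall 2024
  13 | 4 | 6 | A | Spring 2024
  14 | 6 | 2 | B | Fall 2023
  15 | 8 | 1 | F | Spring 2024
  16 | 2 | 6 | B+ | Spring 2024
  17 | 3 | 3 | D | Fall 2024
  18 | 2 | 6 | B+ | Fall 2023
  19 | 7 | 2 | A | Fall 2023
SELECT name, department FROM courses WHERE department = 'CS'

Execution result:
name | department
CS 101 | CS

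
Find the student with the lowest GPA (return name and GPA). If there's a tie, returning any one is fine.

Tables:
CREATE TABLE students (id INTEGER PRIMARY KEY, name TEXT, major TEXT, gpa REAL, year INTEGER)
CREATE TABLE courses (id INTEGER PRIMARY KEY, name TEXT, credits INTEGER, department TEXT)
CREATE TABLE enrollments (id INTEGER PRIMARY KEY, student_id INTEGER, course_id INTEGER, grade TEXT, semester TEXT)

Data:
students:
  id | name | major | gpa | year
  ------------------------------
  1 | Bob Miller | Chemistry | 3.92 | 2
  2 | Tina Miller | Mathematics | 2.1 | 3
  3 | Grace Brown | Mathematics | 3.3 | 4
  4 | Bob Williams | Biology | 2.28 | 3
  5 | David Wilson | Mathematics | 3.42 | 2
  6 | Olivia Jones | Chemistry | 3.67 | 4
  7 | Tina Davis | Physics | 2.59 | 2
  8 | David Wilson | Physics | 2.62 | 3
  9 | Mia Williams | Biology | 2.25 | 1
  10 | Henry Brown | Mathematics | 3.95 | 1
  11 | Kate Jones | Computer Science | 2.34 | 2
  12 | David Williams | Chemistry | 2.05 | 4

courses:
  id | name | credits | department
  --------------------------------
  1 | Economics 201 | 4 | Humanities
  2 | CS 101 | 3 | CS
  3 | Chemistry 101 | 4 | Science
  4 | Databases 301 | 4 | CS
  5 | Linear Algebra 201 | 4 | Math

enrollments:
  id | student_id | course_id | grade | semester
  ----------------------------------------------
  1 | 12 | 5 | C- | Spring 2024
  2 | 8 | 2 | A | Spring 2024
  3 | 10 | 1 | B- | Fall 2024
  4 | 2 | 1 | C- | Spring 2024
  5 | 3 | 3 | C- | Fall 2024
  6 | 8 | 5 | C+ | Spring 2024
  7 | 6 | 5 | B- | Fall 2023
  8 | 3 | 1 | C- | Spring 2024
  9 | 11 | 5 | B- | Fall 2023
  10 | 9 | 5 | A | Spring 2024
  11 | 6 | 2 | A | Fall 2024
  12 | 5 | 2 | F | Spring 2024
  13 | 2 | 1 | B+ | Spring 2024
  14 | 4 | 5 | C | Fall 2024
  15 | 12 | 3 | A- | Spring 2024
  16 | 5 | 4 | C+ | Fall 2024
SELECT name, gpa FROM students ORDER BY gpa ASC LIMIT 1

Execution result:
name | gpa
David Williams | 2.05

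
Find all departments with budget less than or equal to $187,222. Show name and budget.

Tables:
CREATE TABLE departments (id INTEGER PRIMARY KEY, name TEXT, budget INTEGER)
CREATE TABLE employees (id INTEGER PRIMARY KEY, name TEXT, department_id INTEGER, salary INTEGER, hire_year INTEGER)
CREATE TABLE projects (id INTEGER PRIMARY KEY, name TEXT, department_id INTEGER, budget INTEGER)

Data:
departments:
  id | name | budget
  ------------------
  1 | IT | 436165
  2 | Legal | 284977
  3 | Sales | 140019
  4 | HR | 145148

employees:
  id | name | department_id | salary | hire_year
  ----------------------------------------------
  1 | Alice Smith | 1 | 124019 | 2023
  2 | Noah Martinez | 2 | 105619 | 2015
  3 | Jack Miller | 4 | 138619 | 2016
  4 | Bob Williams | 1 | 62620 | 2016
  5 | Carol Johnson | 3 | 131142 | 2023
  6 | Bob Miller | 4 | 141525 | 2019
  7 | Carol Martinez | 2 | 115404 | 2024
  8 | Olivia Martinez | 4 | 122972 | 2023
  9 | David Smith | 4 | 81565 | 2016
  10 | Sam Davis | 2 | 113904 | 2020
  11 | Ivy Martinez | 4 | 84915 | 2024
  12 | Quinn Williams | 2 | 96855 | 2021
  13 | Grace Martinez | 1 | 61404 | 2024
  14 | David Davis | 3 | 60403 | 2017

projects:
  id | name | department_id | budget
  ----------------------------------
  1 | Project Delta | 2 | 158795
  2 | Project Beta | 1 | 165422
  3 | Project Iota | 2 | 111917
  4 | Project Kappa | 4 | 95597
SELECT name, budget FROM departments WHERE budget <= 187222

Execution result:
name | budget
Sales | 140019
HR | 145148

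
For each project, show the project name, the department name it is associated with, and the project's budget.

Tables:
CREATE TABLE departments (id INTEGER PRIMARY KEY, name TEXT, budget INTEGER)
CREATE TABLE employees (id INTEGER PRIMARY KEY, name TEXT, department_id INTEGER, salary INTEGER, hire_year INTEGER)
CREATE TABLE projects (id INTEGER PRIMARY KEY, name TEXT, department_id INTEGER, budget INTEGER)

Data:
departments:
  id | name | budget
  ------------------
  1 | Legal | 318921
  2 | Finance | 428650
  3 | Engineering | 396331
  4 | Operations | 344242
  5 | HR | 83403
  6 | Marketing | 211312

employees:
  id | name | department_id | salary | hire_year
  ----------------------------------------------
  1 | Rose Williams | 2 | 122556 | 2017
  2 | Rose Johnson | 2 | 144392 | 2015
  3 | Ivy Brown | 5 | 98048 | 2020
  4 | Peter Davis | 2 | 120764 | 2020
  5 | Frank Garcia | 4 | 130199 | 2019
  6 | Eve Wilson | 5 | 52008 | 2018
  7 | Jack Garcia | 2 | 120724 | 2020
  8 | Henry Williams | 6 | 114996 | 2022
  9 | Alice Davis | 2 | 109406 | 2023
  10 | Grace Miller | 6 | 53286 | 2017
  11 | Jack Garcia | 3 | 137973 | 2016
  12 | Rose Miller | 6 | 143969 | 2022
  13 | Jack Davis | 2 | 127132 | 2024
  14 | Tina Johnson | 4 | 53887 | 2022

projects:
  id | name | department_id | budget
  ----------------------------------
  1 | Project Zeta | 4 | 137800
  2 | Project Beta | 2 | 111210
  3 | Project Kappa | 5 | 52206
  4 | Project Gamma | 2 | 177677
SELECT c.name, p.name AS department, c.budget FROM projects c JOIN departments p ON c.department_id = p.id

Execution result:
name | department | budget
Project Zeta | Operations | 137800
Project Beta | Finance | 111210
Project Kappa | HR | 52206
Project Gamma | Finance | 177677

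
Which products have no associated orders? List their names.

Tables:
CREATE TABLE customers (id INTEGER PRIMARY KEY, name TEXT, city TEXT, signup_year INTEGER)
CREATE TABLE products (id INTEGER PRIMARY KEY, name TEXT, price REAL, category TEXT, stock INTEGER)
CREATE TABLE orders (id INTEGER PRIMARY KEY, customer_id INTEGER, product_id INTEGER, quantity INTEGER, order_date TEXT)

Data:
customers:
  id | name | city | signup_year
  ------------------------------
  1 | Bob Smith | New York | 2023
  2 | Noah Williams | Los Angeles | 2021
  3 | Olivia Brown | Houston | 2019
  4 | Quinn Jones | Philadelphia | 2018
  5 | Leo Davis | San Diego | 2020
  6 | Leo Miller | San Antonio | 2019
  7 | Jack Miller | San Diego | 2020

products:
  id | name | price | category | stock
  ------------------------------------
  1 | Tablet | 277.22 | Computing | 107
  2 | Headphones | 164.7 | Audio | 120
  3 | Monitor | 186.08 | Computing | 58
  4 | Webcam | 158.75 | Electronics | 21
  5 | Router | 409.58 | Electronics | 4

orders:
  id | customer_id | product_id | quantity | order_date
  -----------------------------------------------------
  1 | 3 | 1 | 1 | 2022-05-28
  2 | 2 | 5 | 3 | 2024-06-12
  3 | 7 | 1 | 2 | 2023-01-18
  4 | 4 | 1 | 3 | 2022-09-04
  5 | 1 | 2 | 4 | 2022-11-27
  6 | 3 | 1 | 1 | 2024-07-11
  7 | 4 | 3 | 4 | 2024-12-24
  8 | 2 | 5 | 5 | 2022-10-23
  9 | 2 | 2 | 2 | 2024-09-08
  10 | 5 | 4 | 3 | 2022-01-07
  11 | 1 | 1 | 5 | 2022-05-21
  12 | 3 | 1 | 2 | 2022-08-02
SELECT p.name FROM products p LEFT JOIN orders c ON c.product_id = p.id WHERE c.id IS NULL

Execution result:
(no rows)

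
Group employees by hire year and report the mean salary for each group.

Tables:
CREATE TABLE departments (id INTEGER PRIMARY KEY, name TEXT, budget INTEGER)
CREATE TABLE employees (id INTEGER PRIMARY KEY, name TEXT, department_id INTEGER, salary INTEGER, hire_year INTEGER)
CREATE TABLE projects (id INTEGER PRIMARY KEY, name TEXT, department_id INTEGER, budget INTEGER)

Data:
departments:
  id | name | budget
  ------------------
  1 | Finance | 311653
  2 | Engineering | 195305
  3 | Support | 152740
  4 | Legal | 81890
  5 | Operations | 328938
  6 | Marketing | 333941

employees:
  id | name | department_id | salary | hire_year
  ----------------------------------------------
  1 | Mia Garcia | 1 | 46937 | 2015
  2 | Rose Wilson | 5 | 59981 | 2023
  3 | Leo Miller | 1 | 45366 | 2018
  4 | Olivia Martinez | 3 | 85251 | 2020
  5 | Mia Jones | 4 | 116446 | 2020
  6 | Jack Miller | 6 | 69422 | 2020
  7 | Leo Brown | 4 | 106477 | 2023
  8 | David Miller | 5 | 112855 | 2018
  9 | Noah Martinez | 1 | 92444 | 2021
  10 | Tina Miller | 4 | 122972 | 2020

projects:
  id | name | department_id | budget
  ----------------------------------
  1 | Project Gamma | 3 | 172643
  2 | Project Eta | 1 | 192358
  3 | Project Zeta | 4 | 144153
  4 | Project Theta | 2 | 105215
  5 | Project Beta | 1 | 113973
SELECT hire_year, AVG(salary) AS avg_salary FROM employees GROUP BY hire_year

Execution result:
hire_year | avg_salary
2015 | 46937.00
2018 | 79110.50
2020 | 98522.75
2021 | 92444.00
2023 | 83229.00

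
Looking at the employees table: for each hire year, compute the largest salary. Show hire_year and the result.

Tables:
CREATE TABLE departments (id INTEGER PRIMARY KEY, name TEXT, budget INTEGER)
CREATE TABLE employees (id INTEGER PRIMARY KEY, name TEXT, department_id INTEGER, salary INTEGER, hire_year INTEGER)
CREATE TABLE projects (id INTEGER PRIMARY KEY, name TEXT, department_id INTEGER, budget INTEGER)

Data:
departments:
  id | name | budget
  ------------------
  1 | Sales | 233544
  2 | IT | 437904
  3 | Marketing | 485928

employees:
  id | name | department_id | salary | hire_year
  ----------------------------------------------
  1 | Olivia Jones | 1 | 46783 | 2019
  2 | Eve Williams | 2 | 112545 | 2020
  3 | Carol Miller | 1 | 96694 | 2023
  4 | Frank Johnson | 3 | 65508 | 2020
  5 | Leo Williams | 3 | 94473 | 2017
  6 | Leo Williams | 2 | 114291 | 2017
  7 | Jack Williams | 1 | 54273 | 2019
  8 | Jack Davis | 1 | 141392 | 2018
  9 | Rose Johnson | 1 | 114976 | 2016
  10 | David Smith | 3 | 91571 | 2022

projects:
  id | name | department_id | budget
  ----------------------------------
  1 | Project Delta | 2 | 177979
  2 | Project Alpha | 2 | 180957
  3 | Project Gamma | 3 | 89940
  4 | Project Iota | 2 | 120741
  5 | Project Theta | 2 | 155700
SELECT hire_year, MAX(salary) AS max_salary FROM employees GROUP BY hire_year

Execution result:
hire_year | max_salary
2016 | 114976
2017 | 114291
2018 | 141392
2019 | 54273
2020 | 112545
2022 | 91571
2023 | 96694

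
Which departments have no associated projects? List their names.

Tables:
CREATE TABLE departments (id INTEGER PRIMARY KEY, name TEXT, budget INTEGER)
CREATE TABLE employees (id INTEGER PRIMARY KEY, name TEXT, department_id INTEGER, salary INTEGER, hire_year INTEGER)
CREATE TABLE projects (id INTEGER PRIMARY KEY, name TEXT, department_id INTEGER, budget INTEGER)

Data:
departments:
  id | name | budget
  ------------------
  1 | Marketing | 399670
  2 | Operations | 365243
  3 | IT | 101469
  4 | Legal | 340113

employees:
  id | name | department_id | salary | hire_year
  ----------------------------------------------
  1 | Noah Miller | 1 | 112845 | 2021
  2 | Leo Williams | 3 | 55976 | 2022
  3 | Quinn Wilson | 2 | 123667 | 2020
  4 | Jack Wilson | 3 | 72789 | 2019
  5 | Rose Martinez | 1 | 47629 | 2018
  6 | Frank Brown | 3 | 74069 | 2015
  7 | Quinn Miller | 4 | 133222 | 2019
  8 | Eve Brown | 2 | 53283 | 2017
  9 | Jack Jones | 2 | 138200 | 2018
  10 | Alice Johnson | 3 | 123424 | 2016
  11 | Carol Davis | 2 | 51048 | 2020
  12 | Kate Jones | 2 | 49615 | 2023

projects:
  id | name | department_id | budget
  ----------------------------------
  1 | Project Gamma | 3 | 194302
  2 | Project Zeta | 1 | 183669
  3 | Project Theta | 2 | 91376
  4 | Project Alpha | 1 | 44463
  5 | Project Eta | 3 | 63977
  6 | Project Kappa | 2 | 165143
SELECT p.name FROM departments p LEFT JOIN projects c ON c.department_id = p.id WHERE c.id IS NULL

Execution result:
Legal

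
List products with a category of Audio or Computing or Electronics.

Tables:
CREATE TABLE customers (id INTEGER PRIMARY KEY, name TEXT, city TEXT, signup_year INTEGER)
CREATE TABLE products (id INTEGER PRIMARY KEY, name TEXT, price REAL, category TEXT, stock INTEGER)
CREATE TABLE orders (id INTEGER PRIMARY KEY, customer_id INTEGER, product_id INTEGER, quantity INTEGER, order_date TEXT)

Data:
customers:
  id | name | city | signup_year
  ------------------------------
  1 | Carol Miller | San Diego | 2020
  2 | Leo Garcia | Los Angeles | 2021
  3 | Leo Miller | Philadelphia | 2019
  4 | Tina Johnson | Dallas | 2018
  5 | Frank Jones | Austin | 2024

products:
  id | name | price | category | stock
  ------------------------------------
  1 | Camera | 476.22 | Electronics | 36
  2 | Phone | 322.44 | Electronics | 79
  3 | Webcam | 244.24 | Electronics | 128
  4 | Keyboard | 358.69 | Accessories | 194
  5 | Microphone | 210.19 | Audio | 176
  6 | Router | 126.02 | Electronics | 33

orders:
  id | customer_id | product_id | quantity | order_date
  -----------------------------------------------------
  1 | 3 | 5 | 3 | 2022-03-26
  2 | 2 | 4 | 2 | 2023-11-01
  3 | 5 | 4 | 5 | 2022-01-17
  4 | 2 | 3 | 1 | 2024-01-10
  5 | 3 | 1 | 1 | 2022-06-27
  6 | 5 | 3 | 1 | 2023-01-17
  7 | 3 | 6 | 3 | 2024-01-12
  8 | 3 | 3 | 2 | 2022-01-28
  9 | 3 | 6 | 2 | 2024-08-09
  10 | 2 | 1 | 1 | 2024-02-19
SELECT name, category FROM products WHERE category IN ('Audio', 'Computing', 'Electronics')

Execution result:
name | category
Camera | Electronics
Phone | Electronics
Webcam | Electronics
Microphone | Audio
Router | Electronics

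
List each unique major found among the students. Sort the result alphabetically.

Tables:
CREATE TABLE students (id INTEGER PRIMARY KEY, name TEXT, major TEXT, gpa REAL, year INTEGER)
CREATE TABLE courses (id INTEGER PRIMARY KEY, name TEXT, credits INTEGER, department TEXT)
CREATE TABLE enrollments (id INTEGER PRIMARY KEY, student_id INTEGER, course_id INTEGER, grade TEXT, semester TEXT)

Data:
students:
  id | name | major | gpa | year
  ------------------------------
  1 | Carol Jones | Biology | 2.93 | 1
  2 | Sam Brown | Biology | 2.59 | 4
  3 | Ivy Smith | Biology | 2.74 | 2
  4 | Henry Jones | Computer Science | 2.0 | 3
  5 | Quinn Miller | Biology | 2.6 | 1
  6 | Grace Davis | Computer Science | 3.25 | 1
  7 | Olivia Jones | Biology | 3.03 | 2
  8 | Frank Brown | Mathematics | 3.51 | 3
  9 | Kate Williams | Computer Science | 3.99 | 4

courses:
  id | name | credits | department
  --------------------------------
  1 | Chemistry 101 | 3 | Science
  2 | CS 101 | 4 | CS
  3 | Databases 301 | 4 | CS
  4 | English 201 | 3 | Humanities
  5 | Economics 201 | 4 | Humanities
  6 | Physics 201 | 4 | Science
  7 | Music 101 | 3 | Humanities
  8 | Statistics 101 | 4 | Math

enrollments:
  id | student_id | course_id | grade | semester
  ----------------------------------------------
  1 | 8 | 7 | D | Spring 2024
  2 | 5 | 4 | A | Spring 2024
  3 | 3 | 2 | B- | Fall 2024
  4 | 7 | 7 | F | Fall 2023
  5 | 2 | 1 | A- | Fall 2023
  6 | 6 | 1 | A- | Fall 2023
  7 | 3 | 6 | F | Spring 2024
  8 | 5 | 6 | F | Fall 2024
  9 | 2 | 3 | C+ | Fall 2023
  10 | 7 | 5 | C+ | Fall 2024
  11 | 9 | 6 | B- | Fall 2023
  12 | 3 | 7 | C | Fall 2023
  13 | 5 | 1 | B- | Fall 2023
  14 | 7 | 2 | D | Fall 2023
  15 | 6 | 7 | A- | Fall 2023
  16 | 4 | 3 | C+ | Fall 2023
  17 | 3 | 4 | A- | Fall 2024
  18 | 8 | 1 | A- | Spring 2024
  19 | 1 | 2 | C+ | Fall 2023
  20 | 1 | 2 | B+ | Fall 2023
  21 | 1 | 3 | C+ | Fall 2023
SELECT DISTINCT major FROM students ORDER BY major

Execution result:
major
Biology
Computer Science
Mathematics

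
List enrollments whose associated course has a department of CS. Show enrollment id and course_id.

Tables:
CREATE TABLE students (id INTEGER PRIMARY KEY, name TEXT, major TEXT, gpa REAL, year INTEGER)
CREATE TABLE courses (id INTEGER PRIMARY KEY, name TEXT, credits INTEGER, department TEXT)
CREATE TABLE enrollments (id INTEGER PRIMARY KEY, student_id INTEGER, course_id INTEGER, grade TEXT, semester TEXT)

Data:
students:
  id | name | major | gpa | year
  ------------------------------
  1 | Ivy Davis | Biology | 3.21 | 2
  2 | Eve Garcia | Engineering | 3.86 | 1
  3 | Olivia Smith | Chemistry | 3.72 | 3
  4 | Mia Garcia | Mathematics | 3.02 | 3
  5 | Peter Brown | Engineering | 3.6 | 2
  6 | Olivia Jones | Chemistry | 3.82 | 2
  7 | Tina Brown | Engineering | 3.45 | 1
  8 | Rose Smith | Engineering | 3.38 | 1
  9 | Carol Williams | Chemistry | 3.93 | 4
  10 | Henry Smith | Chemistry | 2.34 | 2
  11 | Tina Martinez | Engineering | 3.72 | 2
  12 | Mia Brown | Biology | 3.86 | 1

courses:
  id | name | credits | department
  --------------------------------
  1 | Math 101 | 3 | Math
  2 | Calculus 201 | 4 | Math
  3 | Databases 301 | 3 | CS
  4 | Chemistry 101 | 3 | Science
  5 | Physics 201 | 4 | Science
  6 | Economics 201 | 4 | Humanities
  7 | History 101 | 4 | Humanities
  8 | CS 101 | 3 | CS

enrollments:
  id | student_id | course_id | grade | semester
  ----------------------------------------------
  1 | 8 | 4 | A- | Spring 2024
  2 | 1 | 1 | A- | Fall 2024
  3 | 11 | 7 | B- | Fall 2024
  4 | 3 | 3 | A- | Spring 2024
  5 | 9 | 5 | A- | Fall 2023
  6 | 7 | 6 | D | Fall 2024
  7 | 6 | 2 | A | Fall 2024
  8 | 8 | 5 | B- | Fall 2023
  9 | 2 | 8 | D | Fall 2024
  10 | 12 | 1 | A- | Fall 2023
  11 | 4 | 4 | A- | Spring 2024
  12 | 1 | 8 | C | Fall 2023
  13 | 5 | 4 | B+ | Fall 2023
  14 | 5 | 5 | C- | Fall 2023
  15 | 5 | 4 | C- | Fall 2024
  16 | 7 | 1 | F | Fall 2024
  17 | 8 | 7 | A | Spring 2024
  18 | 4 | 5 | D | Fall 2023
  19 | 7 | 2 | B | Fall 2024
SELECT id, course_id FROM enrollments WHERE course_id IN (SELECT id FROM courses WHERE department = 'CS')

Execution result:
id | course_id
4 | 3
9 | 8
12 | 8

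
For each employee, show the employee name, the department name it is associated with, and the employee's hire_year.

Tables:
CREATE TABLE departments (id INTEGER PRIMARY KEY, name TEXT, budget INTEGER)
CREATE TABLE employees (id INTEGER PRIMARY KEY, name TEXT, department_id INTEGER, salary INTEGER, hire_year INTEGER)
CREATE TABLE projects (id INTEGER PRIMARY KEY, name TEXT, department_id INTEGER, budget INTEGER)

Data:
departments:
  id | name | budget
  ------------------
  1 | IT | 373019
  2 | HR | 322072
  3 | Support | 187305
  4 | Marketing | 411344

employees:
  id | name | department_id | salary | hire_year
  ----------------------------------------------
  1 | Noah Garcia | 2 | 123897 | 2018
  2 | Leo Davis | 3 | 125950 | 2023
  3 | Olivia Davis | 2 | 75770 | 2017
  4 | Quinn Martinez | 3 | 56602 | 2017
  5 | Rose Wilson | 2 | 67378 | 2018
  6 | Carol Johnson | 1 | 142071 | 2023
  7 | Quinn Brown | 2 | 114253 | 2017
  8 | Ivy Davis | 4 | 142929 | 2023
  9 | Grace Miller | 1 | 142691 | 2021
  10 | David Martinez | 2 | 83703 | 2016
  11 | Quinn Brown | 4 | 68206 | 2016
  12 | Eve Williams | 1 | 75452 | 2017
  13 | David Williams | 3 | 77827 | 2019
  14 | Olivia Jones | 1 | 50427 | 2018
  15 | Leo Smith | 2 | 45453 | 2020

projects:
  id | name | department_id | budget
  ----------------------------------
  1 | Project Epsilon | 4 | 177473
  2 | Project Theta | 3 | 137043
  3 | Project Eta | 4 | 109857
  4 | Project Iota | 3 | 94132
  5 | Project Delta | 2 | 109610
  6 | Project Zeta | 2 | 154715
SELECT c.name, p.name AS department, c.hire_year FROM employees c JOIN departments p ON c.department_id = p.id

Execution result:
name | department | hire_year
Noah Garcia | HR | 2018
Leo Davis | Support | 2023
Olivia Davis | HR | 2017
Quinn Martinez | Support | 2017
Rose Wilson | HR | 2018
Carol Johnson | IT | 2023
Quinn Brown | HR | 2017
Ivy Davis | Marketing | 2023
Grace Miller | IT | 2021
David Martinez | HR | 2016
Quinn Brown | Marketing | 2016
Eve Williams | IT | 2017
David Williams | Support | 2019
Olivia Jones | IT | 2018
Leo Smith | HR | 2020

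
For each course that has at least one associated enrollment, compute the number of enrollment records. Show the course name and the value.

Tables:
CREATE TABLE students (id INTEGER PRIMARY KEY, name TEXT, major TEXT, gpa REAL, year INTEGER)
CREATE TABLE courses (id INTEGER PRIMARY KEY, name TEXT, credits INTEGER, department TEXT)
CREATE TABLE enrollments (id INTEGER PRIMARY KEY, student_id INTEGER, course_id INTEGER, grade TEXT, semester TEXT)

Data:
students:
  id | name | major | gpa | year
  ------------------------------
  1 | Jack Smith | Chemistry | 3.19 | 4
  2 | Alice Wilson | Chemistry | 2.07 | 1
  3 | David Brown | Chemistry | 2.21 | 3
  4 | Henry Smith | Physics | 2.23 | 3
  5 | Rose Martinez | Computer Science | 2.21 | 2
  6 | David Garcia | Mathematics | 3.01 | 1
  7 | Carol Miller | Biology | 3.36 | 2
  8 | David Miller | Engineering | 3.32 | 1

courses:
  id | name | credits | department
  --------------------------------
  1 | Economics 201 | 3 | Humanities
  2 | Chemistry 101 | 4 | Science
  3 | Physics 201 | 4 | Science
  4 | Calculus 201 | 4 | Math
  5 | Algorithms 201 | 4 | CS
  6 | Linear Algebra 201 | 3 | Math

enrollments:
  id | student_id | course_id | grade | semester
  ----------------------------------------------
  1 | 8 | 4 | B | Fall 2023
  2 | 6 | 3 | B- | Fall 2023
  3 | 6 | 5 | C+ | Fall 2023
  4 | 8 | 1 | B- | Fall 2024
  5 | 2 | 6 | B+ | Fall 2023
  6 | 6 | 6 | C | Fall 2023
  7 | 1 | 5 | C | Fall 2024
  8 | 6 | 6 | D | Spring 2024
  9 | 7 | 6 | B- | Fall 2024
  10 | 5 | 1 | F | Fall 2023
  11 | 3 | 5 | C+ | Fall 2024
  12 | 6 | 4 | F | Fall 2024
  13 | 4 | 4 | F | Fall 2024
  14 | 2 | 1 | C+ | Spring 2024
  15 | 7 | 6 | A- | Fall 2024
SELECT p.name, COUNT(*) AS n FROM enrollments c JOIN courses p ON c.course_id = p.id GROUP BY p.id, p.name

Execution result:
name | n
Economics 201 | 3
Physics 201 | 1
Calculus 201 | 3
Algorithms 201 | 3
Linear Algebra 201 | 5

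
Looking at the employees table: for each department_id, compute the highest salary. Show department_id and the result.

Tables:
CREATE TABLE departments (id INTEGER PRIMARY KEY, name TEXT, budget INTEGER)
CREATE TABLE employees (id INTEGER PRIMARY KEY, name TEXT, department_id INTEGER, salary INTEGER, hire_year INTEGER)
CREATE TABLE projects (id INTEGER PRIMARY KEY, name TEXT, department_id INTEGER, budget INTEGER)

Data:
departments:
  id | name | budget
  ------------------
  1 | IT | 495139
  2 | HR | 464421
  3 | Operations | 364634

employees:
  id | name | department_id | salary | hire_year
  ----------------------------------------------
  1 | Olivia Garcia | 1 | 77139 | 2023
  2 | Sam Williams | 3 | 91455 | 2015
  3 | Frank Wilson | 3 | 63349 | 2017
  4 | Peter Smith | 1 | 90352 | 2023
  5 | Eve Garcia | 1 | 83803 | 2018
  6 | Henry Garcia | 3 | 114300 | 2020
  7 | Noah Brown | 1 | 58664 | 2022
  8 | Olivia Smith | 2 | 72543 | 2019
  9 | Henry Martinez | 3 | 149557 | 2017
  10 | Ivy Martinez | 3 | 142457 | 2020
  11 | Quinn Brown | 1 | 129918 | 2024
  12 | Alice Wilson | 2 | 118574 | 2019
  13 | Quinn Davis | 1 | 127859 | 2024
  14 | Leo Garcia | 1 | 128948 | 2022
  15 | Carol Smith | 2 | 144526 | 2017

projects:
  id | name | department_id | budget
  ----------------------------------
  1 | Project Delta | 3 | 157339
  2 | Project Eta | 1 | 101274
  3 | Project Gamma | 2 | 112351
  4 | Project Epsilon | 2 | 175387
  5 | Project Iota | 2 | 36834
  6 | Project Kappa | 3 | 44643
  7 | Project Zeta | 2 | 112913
SELECT department_id, MAX(salary) AS max_salary FROM employees GROUP BY department_id

Execution result:
department_id | max_salary
1 | 129918
2 | 144526
3 | 149557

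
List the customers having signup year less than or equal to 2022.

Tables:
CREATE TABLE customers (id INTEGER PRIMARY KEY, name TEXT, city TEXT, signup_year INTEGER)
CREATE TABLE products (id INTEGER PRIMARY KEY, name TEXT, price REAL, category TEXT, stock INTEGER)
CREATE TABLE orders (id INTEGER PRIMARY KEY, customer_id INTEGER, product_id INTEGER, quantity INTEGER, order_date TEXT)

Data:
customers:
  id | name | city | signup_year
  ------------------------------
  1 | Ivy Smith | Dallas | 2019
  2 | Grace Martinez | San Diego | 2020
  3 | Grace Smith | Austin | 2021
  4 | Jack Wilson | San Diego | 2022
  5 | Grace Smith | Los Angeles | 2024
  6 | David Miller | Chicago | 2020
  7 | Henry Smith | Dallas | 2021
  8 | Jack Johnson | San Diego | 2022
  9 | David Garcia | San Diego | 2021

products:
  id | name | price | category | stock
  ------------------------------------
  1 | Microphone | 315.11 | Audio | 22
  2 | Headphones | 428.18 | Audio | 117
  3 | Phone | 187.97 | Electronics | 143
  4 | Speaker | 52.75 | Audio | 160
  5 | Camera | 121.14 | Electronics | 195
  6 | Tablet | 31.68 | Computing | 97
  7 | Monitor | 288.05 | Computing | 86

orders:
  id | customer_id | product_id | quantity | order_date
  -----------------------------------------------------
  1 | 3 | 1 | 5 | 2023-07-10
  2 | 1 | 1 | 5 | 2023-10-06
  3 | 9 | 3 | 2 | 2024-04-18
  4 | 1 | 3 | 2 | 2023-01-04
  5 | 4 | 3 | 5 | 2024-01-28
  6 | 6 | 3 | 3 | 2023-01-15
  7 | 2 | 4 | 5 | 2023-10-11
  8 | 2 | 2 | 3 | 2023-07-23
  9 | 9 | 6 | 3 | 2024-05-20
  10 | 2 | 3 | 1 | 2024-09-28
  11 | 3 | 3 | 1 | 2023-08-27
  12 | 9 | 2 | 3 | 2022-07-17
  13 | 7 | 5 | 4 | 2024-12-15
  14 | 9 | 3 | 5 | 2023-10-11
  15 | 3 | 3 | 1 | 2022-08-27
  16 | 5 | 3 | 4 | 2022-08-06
SELECT name, signup_year FROM customers WHERE signup_year <= 2022

Execution result:
name | signup_year
Ivy Smith | 2019
Grace Martinez | 2020
Grace Smith | 2021
Jack Wilson | 2022
David Miller | 2020
Henry Smith | 2021
Jack Johnson | 2022
David Garcia | 2021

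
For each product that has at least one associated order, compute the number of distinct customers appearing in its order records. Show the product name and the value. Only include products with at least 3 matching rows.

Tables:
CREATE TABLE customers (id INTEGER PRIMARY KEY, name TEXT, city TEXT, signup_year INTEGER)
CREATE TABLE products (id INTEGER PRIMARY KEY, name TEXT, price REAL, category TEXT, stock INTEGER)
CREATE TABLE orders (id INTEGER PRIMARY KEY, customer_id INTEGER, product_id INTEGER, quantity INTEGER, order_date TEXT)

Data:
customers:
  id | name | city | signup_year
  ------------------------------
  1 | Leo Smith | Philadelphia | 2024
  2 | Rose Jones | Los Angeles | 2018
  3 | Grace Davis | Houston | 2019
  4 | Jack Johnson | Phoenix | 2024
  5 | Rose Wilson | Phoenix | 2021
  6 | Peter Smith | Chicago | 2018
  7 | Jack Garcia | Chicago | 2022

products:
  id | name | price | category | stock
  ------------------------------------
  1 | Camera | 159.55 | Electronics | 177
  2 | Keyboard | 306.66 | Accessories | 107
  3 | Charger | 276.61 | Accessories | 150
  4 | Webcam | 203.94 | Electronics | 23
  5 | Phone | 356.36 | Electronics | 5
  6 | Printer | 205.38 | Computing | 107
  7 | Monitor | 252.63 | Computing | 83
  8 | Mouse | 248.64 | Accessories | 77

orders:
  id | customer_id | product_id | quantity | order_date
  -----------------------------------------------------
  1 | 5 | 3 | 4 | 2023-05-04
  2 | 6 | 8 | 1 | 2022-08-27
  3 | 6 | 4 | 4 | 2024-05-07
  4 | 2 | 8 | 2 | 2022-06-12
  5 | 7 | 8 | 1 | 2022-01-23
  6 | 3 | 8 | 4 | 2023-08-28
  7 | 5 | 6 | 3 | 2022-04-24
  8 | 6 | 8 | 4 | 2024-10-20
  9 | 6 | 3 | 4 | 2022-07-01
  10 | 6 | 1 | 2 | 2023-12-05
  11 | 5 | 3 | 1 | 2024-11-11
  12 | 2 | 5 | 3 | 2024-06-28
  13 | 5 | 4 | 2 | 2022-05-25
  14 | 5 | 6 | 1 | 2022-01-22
SELECT p.name, COUNT(DISTINCT c.customer_id) AS distinct_customer_count FROM orders c JOIN products p ON c.product_id = p.id GROUP BY p.id, p.name HAVING COUNT(*) >= 3

Execution result:
name | distinct_customer_count
Charger | 2
Mouse | 4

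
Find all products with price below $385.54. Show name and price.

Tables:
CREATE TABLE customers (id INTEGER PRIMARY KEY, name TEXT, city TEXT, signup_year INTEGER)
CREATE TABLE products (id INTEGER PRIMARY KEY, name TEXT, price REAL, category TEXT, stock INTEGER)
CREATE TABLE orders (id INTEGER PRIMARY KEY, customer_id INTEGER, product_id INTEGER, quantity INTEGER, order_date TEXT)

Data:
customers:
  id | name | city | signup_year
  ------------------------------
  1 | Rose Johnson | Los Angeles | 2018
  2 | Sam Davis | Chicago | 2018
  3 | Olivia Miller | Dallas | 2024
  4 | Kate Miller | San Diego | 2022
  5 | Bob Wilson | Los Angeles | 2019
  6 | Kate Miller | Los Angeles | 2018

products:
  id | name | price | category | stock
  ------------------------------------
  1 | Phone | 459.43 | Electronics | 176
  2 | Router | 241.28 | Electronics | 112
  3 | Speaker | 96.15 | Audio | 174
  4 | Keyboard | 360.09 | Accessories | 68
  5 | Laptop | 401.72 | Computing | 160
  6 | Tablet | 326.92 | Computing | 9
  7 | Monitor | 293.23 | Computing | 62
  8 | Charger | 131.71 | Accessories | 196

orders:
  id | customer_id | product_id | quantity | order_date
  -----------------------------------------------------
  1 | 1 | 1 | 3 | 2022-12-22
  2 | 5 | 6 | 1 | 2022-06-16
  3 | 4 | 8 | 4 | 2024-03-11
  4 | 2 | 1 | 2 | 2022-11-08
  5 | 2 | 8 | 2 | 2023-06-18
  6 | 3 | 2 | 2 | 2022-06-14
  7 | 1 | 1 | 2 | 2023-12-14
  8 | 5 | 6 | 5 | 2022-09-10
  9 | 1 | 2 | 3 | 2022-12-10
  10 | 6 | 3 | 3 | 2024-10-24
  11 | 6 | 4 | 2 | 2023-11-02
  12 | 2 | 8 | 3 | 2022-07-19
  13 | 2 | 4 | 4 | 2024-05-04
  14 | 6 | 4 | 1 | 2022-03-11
SELECT name, price FROM products WHERE price < 385.54

Execution result:
name | price
Router | 241.28
Speaker | 96.15
Keyboard | 360.09
Tablet | 326.92
Monitor | 293.23
Charger | 131.71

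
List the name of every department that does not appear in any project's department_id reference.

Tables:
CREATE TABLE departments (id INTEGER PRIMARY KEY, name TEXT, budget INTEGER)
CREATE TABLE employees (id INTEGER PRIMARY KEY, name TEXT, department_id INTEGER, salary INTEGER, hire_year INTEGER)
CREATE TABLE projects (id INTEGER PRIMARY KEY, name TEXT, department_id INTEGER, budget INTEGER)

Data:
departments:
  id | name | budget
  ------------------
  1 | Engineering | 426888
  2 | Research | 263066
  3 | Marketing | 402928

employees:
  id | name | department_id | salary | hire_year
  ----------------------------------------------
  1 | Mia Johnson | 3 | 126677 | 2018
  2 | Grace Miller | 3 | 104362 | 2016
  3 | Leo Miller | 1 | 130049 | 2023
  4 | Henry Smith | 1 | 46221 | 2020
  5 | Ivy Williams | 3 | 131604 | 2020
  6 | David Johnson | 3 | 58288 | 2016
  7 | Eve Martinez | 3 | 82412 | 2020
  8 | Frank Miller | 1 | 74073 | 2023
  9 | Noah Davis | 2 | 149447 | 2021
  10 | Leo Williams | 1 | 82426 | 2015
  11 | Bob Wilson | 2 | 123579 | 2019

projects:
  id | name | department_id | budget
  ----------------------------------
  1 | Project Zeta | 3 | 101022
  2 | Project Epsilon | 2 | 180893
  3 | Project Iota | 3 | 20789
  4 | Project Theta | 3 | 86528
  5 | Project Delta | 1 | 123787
SELECT p.name FROM departments p LEFT JOIN projects c ON c.department_id = p.id WHERE c.id IS NULL

Execution result:
(no rows)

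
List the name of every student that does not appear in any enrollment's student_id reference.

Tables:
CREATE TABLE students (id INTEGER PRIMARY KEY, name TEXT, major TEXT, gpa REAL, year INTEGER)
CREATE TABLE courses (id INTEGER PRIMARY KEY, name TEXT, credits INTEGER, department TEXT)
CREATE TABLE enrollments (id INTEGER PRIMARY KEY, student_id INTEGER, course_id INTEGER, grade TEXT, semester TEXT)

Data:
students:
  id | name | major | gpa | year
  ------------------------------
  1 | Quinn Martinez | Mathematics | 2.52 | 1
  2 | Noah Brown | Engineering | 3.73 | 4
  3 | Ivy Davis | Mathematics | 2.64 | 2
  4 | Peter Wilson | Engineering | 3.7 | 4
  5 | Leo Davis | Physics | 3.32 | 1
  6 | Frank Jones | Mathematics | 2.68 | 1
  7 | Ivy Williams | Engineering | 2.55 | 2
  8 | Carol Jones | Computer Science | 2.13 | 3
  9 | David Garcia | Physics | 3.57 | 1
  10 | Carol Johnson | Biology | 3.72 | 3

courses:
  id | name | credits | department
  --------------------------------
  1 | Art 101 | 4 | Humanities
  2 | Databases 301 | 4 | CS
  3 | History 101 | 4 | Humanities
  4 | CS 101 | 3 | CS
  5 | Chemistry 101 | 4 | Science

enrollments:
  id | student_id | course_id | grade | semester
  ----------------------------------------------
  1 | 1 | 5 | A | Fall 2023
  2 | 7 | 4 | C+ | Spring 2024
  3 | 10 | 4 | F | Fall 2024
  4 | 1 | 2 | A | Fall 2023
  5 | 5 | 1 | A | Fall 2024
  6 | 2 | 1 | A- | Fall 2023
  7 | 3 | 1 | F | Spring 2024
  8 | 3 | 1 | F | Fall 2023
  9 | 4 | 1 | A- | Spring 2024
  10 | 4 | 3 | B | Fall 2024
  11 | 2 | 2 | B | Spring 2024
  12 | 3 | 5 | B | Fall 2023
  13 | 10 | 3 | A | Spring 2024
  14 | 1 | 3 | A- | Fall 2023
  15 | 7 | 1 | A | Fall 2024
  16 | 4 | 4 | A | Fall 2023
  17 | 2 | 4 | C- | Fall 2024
SELECT p.name FROM students p LEFT JOIN enrollments c ON c.student_id = p.id WHERE c.id IS NULL

Execution result:
name
Frank Jones
Carol Jones
David Garcia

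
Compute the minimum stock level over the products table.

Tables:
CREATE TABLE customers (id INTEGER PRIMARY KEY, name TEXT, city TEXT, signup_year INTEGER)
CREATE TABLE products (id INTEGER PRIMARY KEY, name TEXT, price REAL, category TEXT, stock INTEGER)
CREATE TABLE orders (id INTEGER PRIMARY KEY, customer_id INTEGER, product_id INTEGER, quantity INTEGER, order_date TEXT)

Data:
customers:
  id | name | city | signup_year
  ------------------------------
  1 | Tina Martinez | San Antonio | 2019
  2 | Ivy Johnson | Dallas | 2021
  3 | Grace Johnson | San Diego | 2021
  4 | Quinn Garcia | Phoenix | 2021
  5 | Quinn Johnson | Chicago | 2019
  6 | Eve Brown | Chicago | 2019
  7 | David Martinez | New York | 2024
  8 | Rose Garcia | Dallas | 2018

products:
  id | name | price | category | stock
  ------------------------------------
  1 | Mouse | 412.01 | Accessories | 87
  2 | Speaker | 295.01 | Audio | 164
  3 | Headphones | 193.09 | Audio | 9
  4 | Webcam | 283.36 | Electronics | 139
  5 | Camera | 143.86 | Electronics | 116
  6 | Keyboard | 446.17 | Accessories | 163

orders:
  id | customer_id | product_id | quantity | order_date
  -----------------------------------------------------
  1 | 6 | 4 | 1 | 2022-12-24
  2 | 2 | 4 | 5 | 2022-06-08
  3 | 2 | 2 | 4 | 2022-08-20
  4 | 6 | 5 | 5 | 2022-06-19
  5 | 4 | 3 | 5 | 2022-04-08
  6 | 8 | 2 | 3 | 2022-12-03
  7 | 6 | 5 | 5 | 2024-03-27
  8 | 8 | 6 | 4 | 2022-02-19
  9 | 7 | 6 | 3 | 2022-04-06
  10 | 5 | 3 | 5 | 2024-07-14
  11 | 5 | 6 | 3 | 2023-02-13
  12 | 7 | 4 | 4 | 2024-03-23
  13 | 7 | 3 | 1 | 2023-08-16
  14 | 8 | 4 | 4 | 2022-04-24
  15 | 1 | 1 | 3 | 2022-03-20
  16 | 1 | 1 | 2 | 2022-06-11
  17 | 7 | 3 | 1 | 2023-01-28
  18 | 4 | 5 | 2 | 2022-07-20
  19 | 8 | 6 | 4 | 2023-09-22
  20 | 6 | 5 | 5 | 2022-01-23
SELECT MIN(stock) FROM products

Execution result:
9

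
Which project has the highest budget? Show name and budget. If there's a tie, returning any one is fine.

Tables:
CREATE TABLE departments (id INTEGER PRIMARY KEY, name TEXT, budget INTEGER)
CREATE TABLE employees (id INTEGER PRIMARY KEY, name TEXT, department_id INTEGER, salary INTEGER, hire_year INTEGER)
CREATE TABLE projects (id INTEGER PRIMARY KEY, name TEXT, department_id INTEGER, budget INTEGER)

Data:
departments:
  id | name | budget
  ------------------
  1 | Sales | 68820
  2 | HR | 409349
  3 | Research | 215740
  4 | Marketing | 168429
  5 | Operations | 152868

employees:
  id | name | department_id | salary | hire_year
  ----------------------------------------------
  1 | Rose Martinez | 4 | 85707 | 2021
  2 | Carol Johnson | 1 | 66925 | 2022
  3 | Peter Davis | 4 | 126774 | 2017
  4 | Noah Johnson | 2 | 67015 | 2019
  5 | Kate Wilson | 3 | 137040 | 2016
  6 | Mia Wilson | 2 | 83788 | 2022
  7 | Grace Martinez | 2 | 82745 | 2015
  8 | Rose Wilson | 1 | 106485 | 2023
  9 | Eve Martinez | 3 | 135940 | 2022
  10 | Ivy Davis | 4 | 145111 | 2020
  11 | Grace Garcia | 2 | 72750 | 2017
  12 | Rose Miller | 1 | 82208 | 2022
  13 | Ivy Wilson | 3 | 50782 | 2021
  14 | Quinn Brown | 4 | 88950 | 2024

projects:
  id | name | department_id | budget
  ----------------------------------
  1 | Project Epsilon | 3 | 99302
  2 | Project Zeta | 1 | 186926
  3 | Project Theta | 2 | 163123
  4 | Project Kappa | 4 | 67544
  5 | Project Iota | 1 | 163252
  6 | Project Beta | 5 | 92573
SELECT name, budget FROM projects ORDER BY budget DESC LIMIT 1

Execution result:
name | budget
Project Zeta | 186926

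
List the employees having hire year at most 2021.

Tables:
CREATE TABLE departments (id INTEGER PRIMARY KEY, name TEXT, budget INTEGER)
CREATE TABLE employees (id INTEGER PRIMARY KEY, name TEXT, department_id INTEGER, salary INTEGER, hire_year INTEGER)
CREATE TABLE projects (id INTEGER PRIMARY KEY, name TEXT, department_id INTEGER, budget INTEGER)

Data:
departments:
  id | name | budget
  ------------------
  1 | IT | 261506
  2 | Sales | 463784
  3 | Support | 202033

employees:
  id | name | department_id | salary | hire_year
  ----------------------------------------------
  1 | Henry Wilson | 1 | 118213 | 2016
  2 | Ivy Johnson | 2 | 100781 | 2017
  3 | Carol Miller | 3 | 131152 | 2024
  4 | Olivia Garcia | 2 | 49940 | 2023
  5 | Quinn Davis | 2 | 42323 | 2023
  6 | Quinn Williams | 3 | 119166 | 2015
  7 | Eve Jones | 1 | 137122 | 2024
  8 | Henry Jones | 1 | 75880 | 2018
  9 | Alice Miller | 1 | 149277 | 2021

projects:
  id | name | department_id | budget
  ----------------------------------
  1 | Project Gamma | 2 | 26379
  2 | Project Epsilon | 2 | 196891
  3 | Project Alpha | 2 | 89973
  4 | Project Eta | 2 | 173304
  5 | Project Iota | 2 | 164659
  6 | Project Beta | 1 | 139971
SELECT name, hire_year FROM employees WHERE hire_year <= 2021

Execution result:
name | hire_year
Henry Wilson | 2016
Ivy Johnson | 2017
Quinn Williams | 2015
Henry Jones | 2018
Alice Miller | 2021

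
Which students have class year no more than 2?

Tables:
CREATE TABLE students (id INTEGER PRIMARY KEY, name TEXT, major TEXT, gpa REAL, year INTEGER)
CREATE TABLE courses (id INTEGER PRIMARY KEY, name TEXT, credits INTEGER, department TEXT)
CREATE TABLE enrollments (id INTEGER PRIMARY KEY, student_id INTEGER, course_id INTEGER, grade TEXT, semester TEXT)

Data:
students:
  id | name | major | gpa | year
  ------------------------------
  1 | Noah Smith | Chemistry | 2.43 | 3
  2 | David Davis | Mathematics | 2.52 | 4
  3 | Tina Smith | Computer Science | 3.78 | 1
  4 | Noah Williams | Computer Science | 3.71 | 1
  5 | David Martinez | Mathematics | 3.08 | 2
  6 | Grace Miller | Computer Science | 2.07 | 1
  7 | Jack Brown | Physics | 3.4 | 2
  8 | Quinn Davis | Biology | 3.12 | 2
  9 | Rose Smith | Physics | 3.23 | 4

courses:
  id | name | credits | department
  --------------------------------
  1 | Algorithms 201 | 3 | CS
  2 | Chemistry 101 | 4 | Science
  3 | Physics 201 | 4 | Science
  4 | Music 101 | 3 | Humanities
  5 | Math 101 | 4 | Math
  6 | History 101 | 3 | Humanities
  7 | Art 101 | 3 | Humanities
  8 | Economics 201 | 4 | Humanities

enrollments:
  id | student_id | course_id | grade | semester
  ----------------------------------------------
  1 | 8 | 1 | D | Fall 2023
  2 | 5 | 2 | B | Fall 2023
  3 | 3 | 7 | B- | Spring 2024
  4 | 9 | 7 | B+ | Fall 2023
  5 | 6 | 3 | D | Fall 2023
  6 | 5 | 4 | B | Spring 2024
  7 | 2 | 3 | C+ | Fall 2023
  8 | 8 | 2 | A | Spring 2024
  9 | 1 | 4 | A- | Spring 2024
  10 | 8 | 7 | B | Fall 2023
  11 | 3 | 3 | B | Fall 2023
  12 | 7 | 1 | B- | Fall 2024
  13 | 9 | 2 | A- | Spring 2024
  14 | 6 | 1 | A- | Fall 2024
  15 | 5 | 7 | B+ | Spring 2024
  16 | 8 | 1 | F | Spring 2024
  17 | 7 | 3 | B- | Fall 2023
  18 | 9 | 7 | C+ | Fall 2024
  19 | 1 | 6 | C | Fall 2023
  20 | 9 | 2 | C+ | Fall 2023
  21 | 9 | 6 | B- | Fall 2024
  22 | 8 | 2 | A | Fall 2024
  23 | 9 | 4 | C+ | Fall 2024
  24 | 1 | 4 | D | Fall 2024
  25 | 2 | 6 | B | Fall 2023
SELECT name, year FROM students WHERE year <= 2

Execution result:
name | year
Tina Smith | 1
Noah Williams | 1
David Martinez | 2
Grace Miller | 1
Jack Brown | 2
Quinn Davis | 2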